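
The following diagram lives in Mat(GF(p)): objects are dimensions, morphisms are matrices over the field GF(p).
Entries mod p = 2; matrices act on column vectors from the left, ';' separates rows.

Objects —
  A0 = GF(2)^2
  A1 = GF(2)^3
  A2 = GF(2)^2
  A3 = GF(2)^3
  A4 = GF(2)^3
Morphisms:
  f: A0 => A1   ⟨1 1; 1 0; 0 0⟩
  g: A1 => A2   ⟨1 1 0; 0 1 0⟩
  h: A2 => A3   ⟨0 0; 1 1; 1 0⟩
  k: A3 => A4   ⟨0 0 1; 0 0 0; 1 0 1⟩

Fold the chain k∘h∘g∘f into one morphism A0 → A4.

Answer: ⟨0 1; 0 0; 0 1⟩

Work:
  e0=(1,0) f=>(1,1,0) g=>(0,1) h=>(0,1,0) k=>(0,0,0)
  e1=(0,1) f=>(1,0,0) g=>(1,0) h=>(0,1,1) k=>(1,0,1)
result: ⟨0 1; 0 0; 0 1⟩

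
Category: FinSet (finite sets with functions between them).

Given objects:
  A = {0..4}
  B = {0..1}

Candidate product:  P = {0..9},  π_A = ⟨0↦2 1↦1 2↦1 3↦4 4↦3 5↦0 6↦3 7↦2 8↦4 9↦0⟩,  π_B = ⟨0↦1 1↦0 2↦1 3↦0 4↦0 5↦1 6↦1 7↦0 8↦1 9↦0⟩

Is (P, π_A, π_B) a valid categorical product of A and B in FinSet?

|A|·|B| = 5·2 = 10;  |P| = 10
Check the pairing map k ↦ (π_A(k), π_B(k)):
  0 ↦ (2,1)
  1 ↦ (1,0)
  2 ↦ (1,1)
  3 ↦ (4,0)
  4 ↦ (3,0)
  5 ↦ (0,1)
  6 ↦ (3,1)
  7 ↦ (2,0)
  8 ↦ (4,1)
  9 ↦ (0,0)
distinct pairs in image: 10 / 10 needed
  → bijection onto A×B; projections well-typed.

Answer: VALID PRODUCT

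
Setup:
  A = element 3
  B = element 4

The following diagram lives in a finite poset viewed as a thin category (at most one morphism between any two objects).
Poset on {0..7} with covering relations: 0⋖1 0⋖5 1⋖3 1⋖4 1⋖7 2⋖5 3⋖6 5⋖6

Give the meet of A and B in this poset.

Lower bounds of A=3 and B=4: {0,1}
  0 <= 1
  1 <= 1
glb = 1

Answer: A∧B = 1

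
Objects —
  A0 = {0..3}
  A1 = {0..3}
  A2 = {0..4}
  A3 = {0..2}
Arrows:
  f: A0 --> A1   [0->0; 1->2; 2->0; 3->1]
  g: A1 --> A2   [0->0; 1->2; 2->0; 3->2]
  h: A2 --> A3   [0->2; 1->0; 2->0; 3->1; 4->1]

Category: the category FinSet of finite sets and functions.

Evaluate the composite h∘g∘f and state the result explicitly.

  0 f-->0 g-->0 h-->2
  1 f-->2 g-->0 h-->2
  2 f-->0 g-->0 h-->2
  3 f-->1 g-->2 h-->0
⟦path⟧: [0->2; 1->2; 2->2; 3->0]

Answer: [0->2; 1->2; 2->2; 3->0]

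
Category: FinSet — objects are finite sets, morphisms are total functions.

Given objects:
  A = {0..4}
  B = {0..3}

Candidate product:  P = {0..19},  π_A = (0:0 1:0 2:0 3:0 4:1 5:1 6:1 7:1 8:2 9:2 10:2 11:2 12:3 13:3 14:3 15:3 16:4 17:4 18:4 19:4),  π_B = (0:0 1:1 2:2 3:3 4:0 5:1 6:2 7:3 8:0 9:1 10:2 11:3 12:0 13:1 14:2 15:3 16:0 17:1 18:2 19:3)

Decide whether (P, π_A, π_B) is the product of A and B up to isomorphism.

Answer: VALID PRODUCT

Derivation:
|A|·|B| = 5·4 = 20;  |P| = 20
Check the pairing map k ↦ (π_A(k), π_B(k)):
  0 : (0,0)
  1 : (0,1)
  2 : (0,2)
  3 : (0,3)
  4 : (1,0)
  5 : (1,1)
  6 : (1,2)
  7 : (1,3)
  8 : (2,0)
  9 : (2,1)
  10 : (2,2)
  11 : (2,3)
  12 : (3,0)
  13 : (3,1)
  14 : (3,2)
  15 : (3,3)
  16 : (4,0)
  17 : (4,1)
  18 : (4,2)
  19 : (4,3)
distinct pairs in image: 20 / 20 needed
  → bijection onto A×B; projections well-typed.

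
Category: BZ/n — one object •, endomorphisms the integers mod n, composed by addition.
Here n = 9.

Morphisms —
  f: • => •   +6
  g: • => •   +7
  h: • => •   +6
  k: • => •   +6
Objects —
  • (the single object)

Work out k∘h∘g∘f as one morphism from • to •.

Answer: +7

Derivation:
  0 +6≡6 +7≡4 +6≡1 +6≡7  (mod 9)
result: +7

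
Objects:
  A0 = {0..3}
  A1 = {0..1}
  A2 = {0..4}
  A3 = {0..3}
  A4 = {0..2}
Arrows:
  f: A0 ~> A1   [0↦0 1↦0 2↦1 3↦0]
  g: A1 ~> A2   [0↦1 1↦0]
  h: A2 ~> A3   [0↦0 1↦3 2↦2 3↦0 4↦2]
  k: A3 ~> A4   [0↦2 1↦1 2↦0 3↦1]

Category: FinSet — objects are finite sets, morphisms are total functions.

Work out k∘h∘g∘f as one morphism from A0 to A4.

Answer: [0↦1 1↦1 2↦2 3↦1]

Trace:
  0 f~>0 g~>1 h~>3 k~>1
  1 f~>0 g~>1 h~>3 k~>1
  2 f~>1 g~>0 h~>0 k~>2
  3 f~>0 g~>1 h~>3 k~>1
⟦path⟧: [0↦1 1↦1 2↦2 3↦1]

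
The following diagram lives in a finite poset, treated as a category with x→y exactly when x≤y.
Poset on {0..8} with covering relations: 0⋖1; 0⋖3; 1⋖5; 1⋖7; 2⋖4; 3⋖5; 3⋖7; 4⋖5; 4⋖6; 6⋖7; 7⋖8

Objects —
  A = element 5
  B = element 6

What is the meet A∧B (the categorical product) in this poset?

{x : x<=A ∧ x<=B} = {2,4}  (A=5, B=6)
  2 <= 4
  4 <= 4
glb = 4

Answer: A∧B = 4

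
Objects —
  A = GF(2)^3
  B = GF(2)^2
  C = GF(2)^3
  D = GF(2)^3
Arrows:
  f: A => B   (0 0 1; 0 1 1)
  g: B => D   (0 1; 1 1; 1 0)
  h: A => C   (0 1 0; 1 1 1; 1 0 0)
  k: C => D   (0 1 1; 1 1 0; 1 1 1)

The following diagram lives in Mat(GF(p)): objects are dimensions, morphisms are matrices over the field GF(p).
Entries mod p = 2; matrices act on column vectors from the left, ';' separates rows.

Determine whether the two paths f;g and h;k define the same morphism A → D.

Along f;g (path 1):
  e0=[1,0,0] f=>[0,0] g=>[0,0,0]
  e1=[0,1,0] f=>[0,1] g=>[1,1,0]
  e2=[0,0,1] f=>[1,1] g=>[1,0,1]
  result₁ = (0 1 1; 0 1 0; 0 0 1)
Along h;k (path 2):
  e0=[1,0,0] h=>[0,1,1] k=>[0,1,0]
  e1=[0,1,0] h=>[1,1,0] k=>[1,0,0]
  e2=[0,0,1] h=>[0,1,0] k=>[1,1,1]
  result₂ = (0 1 1; 1 0 1; 0 0 1)
Equal? NO — does not commute

Answer: DOES NOT COMMUTE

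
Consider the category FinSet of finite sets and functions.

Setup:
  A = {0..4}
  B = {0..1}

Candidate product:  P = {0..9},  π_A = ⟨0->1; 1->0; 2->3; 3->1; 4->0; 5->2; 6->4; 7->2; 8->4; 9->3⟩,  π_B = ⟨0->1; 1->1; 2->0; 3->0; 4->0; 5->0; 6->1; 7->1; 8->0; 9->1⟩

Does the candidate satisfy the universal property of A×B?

|A|·|B| = 5·2 = 10;  |P| = 10
Check the pairing map k ↦ (π_A(k), π_B(k)):
  0 -> (1,1)
  1 -> (0,1)
  2 -> (3,0)
  3 -> (1,0)
  4 -> (0,0)
  5 -> (2,0)
  6 -> (4,1)
  7 -> (2,1)
  8 -> (4,0)
  9 -> (3,1)
distinct pairs in image: 10 / 10 needed
  → bijection onto A×B; projections well-typed.

Answer: VALID PRODUCT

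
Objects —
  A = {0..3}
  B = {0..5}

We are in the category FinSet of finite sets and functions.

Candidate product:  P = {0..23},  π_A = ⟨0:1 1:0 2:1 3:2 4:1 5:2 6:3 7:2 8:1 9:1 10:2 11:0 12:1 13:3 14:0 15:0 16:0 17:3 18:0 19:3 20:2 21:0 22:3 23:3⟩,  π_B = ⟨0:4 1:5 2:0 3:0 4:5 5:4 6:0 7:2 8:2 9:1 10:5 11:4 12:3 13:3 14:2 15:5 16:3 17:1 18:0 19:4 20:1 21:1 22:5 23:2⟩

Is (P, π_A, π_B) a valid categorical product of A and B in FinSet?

Answer: NOT A VALID PRODUCT — duplicate pair at indices 1,15

Trace:
|A|·|B| = 4·6 = 24;  |P| = 24
Check the pairing map k ↦ (π_A(k), π_B(k)):
  0 : (1,4)
  1 : (0,5)
  2 : (1,0)
  3 : (2,0)
  4 : (1,5)
  5 : (2,4)
  6 : (3,0)
  7 : (2,2)
  8 : (1,2)
  9 : (1,1)
  10 : (2,5)
  11 : (0,4)
  12 : (1,3)
  13 : (3,3)
  14 : (0,2)
  15 : (0,5)  ✗ repeats pair of k=1
  16 : (0,3)
  17 : (3,1)
  18 : (0,0)
  19 : (3,4)
  20 : (2,1)
  21 : (0,1)
  22 : (3,5)
  23 : (3,2)
distinct pairs in image: 23 / 24 needed
  → (0,5) hit at k=1 and k=15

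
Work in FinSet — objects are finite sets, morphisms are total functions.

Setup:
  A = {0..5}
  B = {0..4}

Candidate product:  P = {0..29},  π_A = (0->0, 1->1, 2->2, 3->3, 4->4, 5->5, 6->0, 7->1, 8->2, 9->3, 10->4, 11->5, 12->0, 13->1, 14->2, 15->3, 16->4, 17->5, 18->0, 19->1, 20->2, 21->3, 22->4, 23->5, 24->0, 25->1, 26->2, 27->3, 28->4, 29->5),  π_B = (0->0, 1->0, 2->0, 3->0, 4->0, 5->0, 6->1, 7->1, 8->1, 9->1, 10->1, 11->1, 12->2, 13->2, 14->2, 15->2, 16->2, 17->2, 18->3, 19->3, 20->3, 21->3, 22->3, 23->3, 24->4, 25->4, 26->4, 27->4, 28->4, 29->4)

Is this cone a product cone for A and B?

Answer: VALID PRODUCT

Work:
|A|·|B| = 6·5 = 30;  |P| = 30
Check the pairing map k ↦ (π_A(k), π_B(k)):
  0 -> (0,0)
  1 -> (1,0)
  2 -> (2,0)
  3 -> (3,0)
  4 -> (4,0)
  5 -> (5,0)
  6 -> (0,1)
  7 -> (1,1)
  8 -> (2,1)
  9 -> (3,1)
  10 -> (4,1)
  11 -> (5,1)
  12 -> (0,2)
  13 -> (1,2)
  14 -> (2,2)
  15 -> (3,2)
  16 -> (4,2)
  17 -> (5,2)
  18 -> (0,3)
  19 -> (1,3)
  20 -> (2,3)
  21 -> (3,3)
  22 -> (4,3)
  23 -> (5,3)
  24 -> (0,4)
  25 -> (1,4)
  26 -> (2,4)
  27 -> (3,4)
  28 -> (4,4)
  29 -> (5,4)
distinct pairs in image: 30 / 30 needed
  → bijection onto A×B; projections well-typed.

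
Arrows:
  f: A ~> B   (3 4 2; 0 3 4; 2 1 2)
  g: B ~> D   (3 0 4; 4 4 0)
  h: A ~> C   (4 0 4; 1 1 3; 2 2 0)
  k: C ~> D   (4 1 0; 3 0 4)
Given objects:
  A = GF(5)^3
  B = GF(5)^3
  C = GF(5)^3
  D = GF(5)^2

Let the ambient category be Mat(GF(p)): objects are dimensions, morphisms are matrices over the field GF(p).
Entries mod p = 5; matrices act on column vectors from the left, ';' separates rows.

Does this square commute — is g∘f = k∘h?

Answer: DOES NOT COMMUTE

Trace:
Along f;g (path 1):
  e0=(1,0,0) f~>(3,0,2) g~>(2,2)
  e1=(0,1,0) f~>(4,3,1) g~>(1,3)
  e2=(0,0,1) f~>(2,4,2) g~>(4,4)
  composite₁ = (2 1 4; 2 3 4)
Along h;k (path 2):
  e0=(1,0,0) h~>(4,1,2) k~>(2,0)
  e1=(0,1,0) h~>(0,1,2) k~>(1,3)
  e2=(0,0,1) h~>(4,3,0) k~>(4,2)
  composite₂ = (2 1 4; 0 3 2)
Equal? NO — does not commute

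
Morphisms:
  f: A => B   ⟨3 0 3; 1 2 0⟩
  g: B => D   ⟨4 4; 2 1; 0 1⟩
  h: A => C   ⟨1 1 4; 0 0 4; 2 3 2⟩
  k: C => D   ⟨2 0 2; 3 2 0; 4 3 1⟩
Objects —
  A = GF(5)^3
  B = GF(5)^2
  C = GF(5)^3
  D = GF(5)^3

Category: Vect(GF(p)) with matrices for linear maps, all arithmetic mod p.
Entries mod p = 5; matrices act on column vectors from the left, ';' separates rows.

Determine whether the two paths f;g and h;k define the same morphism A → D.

Answer: DOES NOT COMMUTE

Trace:
1) trace f;g:
  e0=[1,0,0] f=>[3,1] g=>[1,2,1]
  e1=[0,1,0] f=>[0,2] g=>[3,2,2]
  e2=[0,0,1] f=>[3,0] g=>[2,1,0]
  ⟦path⟧₁ = ⟨1 3 2; 2 2 1; 1 2 0⟩
2) trace h;k:
  e0=[1,0,0] h=>[1,0,2] k=>[1,3,1]
  e1=[0,1,0] h=>[1,0,3] k=>[3,3,2]
  e2=[0,0,1] h=>[4,4,2] k=>[2,0,0]
  ⟦path⟧₂ = ⟨1 3 2; 3 3 0; 1 2 0⟩
Equal? NO — does not commute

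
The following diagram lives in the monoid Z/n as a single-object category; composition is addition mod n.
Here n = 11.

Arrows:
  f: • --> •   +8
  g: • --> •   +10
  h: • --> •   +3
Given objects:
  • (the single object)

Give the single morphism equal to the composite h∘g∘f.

  0 +8≡8 +10≡7 +3≡10  (mod 11)
composite: +10

Answer: +10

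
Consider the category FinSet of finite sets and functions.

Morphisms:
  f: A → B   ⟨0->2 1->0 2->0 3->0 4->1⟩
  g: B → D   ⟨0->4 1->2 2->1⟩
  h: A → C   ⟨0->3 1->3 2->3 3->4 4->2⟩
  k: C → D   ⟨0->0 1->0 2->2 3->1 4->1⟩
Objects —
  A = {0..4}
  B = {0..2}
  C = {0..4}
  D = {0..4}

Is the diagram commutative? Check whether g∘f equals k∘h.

Answer: DOES NOT COMMUTE

Derivation:
1) trace f;g:
  0 f→2 g→1
  1 f→0 g→4
  2 f→0 g→4
  3 f→0 g→4
  4 f→1 g→2
  composite₁ = ⟨0->1 1->4 2->4 3->4 4->2⟩
2) trace h;k:
  0 h→3 k→1
  1 h→3 k→1
  2 h→3 k→1
  3 h→4 k→1
  4 h→2 k→2
  composite₂ = ⟨0->1 1->1 2->1 3->1 4->2⟩
Equal? NO — does not commute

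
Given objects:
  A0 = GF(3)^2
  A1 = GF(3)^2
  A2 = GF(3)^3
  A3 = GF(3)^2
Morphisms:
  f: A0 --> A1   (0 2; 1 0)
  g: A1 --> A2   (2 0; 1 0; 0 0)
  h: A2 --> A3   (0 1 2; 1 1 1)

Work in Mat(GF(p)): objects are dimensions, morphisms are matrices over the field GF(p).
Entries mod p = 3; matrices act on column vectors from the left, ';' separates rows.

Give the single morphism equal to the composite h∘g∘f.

  e0=[1,0] f-->[0,1] g-->[0,0,0] h-->[0,0]
  e1=[0,1] f-->[2,0] g-->[1,2,0] h-->[2,0]
⟦path⟧: (0 2; 0 0)

Answer: (0 2; 0 0)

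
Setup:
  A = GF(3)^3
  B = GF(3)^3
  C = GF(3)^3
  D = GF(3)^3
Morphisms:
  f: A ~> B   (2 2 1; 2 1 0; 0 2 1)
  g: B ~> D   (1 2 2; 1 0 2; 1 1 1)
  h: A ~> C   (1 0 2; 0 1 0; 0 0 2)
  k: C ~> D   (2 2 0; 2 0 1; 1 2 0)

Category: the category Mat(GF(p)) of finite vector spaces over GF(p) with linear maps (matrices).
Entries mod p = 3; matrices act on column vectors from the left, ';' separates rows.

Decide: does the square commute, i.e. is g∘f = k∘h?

Answer: DOES NOT COMMUTE

Trace:
1) trace f;g:
  e0=(1,0,0) f~>(2,2,0) g~>(0,2,1)
  e1=(0,1,0) f~>(2,1,2) g~>(2,0,2)
  e2=(0,0,1) f~>(1,0,1) g~>(0,0,2)
  composite₁ = (0 2 0; 2 0 0; 1 2 2)
2) trace h;k:
  e0=(1,0,0) h~>(1,0,0) k~>(2,2,1)
  e1=(0,1,0) h~>(0,1,0) k~>(2,0,2)
  e2=(0,0,1) h~>(2,0,2) k~>(1,0,2)
  composite₂ = (2 2 1; 2 0 0; 1 2 2)
Equal? NO — does not commute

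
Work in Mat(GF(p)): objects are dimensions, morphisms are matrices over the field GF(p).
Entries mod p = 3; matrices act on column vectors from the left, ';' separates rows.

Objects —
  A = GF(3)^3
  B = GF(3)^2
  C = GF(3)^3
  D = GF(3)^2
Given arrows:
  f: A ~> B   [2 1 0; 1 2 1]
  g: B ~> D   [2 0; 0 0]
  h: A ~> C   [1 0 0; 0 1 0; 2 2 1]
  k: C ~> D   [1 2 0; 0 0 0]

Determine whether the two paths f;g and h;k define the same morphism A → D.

1) trace f;g:
  e0=[1,0,0] f~>[2,1] g~>[1,0]
  e1=[0,1,0] f~>[1,2] g~>[2,0]
  e2=[0,0,1] f~>[0,1] g~>[0,0]
  ⟦path⟧₁ = [1 2 0; 0 0 0]
2) trace h;k:
  e0=[1,0,0] h~>[1,0,2] k~>[1,0]
  e1=[0,1,0] h~>[0,1,2] k~>[2,0]
  e2=[0,0,1] h~>[0,0,1] k~>[0,0]
  ⟦path⟧₂ = [1 2 0; 0 0 0]
Equal? YES — commutes

Answer: COMMUTES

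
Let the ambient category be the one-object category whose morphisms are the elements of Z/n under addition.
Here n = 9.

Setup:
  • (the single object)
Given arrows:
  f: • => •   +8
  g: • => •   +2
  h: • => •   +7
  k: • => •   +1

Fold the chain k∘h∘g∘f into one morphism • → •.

  0 +8≡8 +2≡1 +7≡8 +1≡0  (mod 9)
composite: +0

Answer: +0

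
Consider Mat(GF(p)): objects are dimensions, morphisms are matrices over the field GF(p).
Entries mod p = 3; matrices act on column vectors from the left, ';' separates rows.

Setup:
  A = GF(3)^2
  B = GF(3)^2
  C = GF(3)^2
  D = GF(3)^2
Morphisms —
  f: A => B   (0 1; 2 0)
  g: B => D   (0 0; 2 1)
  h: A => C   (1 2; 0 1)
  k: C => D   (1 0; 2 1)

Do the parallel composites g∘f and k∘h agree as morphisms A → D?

Answer: DOES NOT COMMUTE

Trace:
1) trace f;g:
  e0=(1,0) f=>(0,2) g=>(0,2)
  e1=(0,1) f=>(1,0) g=>(0,2)
  result₁ = (0 0; 2 2)
2) trace h;k:
  e0=(1,0) h=>(1,0) k=>(1,2)
  e1=(0,1) h=>(2,1) k=>(2,2)
  result₂ = (1 2; 2 2)
Equal? distinct morphisms ✗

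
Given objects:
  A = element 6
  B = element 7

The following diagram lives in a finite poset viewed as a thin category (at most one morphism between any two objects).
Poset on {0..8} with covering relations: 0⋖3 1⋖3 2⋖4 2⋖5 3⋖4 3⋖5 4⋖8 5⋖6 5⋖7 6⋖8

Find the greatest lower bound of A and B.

Answer: A∧B = 5

Trace:
Lower bounds of A=6 and B=7: {0,1,2,3,5}
  0 <= 5
  1 <= 5
  2 <= 5
  3 <= 5
  5 <= 5
glb = 5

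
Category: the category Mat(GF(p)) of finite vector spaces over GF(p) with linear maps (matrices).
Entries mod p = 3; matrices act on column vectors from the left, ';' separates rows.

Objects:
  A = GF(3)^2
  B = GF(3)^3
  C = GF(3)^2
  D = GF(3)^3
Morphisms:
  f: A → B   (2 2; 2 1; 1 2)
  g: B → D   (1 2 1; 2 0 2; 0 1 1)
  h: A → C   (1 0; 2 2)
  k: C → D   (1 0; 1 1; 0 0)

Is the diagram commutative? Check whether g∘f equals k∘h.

Along f;g (path 1):
  e0=⟨1,0⟩ f→⟨2,2,1⟩ g→⟨1,0,0⟩
  e1=⟨0,1⟩ f→⟨2,1,2⟩ g→⟨0,2,0⟩
  composite₁ = (1 0; 0 2; 0 0)
Along h;k (path 2):
  e0=⟨1,0⟩ h→⟨1,2⟩ k→⟨1,0,0⟩
  e1=⟨0,1⟩ h→⟨0,2⟩ k→⟨0,2,0⟩
  composite₂ = (1 0; 0 2; 0 0)
Equal? equal; square commutes

Answer: COMMUTES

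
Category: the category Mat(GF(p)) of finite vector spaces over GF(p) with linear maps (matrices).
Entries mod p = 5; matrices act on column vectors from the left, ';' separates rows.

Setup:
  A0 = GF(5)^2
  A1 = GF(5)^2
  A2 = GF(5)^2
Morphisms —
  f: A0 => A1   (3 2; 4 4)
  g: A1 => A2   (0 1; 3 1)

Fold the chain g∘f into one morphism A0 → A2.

Answer: (4 4; 3 0)

Derivation:
  e0=[1,0] f=>[3,4] g=>[4,3]
  e1=[0,1] f=>[2,4] g=>[4,0]
result: (4 4; 3 0)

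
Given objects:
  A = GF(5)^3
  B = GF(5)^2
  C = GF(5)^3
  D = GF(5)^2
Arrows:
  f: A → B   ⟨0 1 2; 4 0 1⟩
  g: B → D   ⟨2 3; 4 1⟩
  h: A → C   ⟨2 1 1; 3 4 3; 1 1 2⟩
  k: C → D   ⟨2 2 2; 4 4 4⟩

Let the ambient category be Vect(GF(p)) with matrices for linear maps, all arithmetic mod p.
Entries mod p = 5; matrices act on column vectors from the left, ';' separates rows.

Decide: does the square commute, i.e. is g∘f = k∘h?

Along f;g (path 1):
  e0=(1,0,0) f→(0,4) g→(2,4)
  e1=(0,1,0) f→(1,0) g→(2,4)
  e2=(0,0,1) f→(2,1) g→(2,4)
  composite₁ = ⟨2 2 2; 4 4 4⟩
Along h;k (path 2):
  e0=(1,0,0) h→(2,3,1) k→(2,4)
  e1=(0,1,0) h→(1,4,1) k→(2,4)
  e2=(0,0,1) h→(1,3,2) k→(2,4)
  composite₂ = ⟨2 2 2; 4 4 4⟩
Equal? same morphism ✓

Answer: COMMUTES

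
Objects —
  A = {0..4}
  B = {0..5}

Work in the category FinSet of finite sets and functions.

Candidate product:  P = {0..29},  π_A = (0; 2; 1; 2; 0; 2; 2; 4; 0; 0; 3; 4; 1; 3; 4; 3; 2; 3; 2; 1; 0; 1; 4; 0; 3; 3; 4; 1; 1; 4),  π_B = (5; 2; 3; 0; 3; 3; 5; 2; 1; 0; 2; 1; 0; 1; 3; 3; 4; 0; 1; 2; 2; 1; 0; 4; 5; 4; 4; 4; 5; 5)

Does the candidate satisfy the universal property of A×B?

|A|·|B| = 5·6 = 30;  |P| = 30
Check the pairing map k ↦ (π_A(k), π_B(k)):
  0 -> (0,5)
  1 -> (2,2)
  2 -> (1,3)
  3 -> (2,0)
  4 -> (0,3)
  5 -> (2,3)
  6 -> (2,5)
  7 -> (4,2)
  8 -> (0,1)
  9 -> (0,0)
  10 -> (3,2)
  11 -> (4,1)
  12 -> (1,0)
  13 -> (3,1)
  14 -> (4,3)
  15 -> (3,3)
  16 -> (2,4)
  17 -> (3,0)
  18 -> (2,1)
  19 -> (1,2)
  20 -> (0,2)
  21 -> (1,1)
  22 -> (4,0)
  23 -> (0,4)
  24 -> (3,5)
  25 -> (3,4)
  26 -> (4,4)
  27 -> (1,4)
  28 -> (1,5)
  29 -> (4,5)
distinct pairs in image: 30 / 30 needed
  → bijection onto A×B; projections well-typed.

Answer: VALID PRODUCT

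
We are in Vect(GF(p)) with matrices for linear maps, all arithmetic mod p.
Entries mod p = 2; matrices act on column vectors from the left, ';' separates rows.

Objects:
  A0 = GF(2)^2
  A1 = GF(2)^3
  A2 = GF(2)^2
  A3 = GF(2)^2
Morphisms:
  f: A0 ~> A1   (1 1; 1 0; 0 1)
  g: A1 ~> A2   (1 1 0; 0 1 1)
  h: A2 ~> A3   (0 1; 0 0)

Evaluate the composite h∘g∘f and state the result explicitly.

  e0=⟨1,0⟩ f~>⟨1,1,0⟩ g~>⟨0,1⟩ h~>⟨1,0⟩
  e1=⟨0,1⟩ f~>⟨1,0,1⟩ g~>⟨1,1⟩ h~>⟨1,0⟩
composite: (1 1; 0 0)

Answer: (1 1; 0 0)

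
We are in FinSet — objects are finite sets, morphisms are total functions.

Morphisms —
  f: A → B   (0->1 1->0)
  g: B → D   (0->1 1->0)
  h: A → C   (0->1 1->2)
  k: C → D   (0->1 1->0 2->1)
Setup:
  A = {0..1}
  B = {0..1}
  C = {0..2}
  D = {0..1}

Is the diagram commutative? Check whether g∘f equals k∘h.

Along f;g (path 1):
  0 f→1 g→0
  1 f→0 g→1
  result₁ = (0->0 1->1)
Along h;k (path 2):
  0 h→1 k→0
  1 h→2 k→1
  result₂ = (0->0 1->1)
Equal? YES — commutes

Answer: COMMUTES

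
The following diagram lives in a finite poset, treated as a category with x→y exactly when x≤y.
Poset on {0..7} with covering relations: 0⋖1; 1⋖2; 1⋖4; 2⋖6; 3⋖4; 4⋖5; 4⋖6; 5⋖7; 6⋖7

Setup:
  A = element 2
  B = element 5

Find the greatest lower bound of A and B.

Answer: A∧B = 1

Work:
{x : x≤A ∧ x≤B} = {0,1}  (A=2, B=5)
  0 ≤ 1
  1 ≤ 1
glb = 1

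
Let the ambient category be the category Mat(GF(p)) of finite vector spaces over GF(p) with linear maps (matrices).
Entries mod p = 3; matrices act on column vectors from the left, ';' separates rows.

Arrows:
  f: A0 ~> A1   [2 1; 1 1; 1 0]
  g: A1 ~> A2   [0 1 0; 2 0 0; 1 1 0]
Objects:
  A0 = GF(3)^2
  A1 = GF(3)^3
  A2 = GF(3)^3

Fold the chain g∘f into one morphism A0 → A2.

  e0=⟨1,0⟩ f~>⟨2,1,1⟩ g~>⟨1,1,0⟩
  e1=⟨0,1⟩ f~>⟨1,1,0⟩ g~>⟨1,2,2⟩
composite: [1 1; 1 2; 0 2]

Answer: [1 1; 1 2; 0 2]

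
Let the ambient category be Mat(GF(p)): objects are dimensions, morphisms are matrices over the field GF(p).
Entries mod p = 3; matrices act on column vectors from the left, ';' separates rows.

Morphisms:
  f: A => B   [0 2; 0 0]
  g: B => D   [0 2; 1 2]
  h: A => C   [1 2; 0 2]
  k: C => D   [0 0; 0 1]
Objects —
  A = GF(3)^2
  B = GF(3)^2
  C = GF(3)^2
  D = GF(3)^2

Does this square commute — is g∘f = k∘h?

Answer: COMMUTES

Derivation:
Along f;g (path 1):
  e0=⟨1,0⟩ f=>⟨0,0⟩ g=>⟨0,0⟩
  e1=⟨0,1⟩ f=>⟨2,0⟩ g=>⟨0,2⟩
  ⟦path⟧₁ = [0 0; 0 2]
Along h;k (path 2):
  e0=⟨1,0⟩ h=>⟨1,0⟩ k=>⟨0,0⟩
  e1=⟨0,1⟩ h=>⟨2,2⟩ k=>⟨0,2⟩
  ⟦path⟧₂ = [0 0; 0 2]
Equal? same morphism ✓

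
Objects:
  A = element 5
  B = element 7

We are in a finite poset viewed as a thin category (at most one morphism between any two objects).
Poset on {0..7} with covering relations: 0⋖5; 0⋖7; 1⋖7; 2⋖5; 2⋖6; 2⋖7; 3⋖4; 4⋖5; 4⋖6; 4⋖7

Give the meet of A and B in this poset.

Answer: NO MEET EXISTS

Trace:
Common predecessors of 5,7: {0,2,3,4}
  maximal lower bounds 0 and 2 are incomparable: neither 0≤2 nor 2≤0
→ no greatest lower bound exists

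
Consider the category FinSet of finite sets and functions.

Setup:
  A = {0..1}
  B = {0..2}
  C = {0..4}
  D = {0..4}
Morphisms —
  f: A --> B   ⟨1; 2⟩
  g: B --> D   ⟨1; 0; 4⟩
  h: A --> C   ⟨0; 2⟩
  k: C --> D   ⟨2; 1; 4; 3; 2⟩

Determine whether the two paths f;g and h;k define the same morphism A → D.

Answer: DOES NOT COMMUTE

Trace:
1) trace f;g:
  0 f-->1 g-->0
  1 f-->2 g-->4
  result₁ = ⟨0; 4⟩
2) trace h;k:
  0 h-->0 k-->2
  1 h-->2 k-->4
  result₂ = ⟨2; 4⟩
Equal? NO — does not commute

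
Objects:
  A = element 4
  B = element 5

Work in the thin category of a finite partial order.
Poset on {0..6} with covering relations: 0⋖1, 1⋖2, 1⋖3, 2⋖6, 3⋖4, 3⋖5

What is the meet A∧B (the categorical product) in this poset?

Answer: A∧B = 3

Trace:
Common predecessors of 4,5: {0,1,3}
  0 ≤ 3
  1 ≤ 3
  3 ≤ 3
glb = 3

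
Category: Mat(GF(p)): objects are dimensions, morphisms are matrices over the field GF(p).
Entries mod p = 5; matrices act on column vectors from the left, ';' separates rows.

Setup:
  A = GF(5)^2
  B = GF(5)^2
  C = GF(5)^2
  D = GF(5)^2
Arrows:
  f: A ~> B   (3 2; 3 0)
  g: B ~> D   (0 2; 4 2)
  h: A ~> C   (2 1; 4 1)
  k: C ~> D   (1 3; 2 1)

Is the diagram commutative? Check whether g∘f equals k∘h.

Answer: DOES NOT COMMUTE

Trace:
Along f;g (path 1):
  e0=[1,0] f~>[3,3] g~>[1,3]
  e1=[0,1] f~>[2,0] g~>[0,3]
  composite₁ = (1 0; 3 3)
Along h;k (path 2):
  e0=[1,0] h~>[2,4] k~>[4,3]
  e1=[0,1] h~>[1,1] k~>[4,3]
  composite₂ = (4 4; 3 3)
Equal? differ; not commutative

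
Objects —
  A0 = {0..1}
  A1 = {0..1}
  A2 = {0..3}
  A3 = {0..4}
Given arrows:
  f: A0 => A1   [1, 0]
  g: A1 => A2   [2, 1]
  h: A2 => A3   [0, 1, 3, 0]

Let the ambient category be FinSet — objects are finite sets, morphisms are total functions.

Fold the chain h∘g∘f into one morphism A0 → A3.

  0 f=>1 g=>1 h=>1
  1 f=>0 g=>2 h=>3
composite: [1, 3]

Answer: [1, 3]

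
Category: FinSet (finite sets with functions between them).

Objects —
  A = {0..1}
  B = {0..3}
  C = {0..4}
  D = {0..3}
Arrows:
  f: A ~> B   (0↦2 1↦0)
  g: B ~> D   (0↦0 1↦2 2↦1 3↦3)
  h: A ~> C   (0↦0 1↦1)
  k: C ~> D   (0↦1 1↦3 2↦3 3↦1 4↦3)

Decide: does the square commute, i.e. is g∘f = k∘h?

Along f;g (path 1):
  0 f~>2 g~>1
  1 f~>0 g~>0
  result₁ = (0↦1 1↦0)
Along h;k (path 2):
  0 h~>0 k~>1
  1 h~>1 k~>3
  result₂ = (0↦1 1↦3)
Equal? distinct morphisms ✗

Answer: DOES NOT COMMUTE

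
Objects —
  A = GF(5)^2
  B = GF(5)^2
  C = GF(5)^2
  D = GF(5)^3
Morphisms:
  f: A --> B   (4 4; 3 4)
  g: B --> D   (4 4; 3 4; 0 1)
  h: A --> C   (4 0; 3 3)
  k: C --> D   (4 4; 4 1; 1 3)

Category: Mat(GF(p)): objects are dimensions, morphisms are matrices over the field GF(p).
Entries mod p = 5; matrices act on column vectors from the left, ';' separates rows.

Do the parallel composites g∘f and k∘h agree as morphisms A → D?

Answer: COMMUTES

Trace:
Path 1 = f;g:
  e0=[1,0] f-->[4,3] g-->[3,4,3]
  e1=[0,1] f-->[4,4] g-->[2,3,4]
  composite₁ = (3 2; 4 3; 3 4)
Path 2 = h;k:
  e0=[1,0] h-->[4,3] k-->[3,4,3]
  e1=[0,1] h-->[0,3] k-->[2,3,4]
  composite₂ = (3 2; 4 3; 3 4)
Equal? same morphism ✓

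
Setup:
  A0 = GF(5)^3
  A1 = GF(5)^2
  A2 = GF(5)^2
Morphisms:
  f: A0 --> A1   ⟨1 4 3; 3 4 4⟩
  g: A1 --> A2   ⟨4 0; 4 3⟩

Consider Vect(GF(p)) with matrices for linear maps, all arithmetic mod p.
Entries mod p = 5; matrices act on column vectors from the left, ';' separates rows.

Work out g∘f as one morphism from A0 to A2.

  e0=(1,0,0) f-->(1,3) g-->(4,3)
  e1=(0,1,0) f-->(4,4) g-->(1,3)
  e2=(0,0,1) f-->(3,4) g-->(2,4)
result: ⟨4 1 2; 3 3 4⟩

Answer: ⟨4 1 2; 3 3 4⟩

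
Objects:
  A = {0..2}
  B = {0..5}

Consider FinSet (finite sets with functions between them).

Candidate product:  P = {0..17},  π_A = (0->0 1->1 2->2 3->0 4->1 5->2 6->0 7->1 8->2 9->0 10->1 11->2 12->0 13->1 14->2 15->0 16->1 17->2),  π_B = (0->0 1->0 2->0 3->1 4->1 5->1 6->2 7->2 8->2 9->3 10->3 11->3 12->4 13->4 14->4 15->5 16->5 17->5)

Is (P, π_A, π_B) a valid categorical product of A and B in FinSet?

|A|·|B| = 3·6 = 18;  |P| = 18
Check the pairing map k ↦ (π_A(k), π_B(k)):
  0 -> (0,0)
  1 -> (1,0)
  2 -> (2,0)
  3 -> (0,1)
  4 -> (1,1)
  5 -> (2,1)
  6 -> (0,2)
  7 -> (1,2)
  8 -> (2,2)
  9 -> (0,3)
  10 -> (1,3)
  11 -> (2,3)
  12 -> (0,4)
  13 -> (1,4)
  14 -> (2,4)
  15 -> (0,5)
  16 -> (1,5)
  17 -> (2,5)
distinct pairs in image: 18 / 18 needed
  → bijection onto A×B; projections well-typed.

Answer: VALID PRODUCT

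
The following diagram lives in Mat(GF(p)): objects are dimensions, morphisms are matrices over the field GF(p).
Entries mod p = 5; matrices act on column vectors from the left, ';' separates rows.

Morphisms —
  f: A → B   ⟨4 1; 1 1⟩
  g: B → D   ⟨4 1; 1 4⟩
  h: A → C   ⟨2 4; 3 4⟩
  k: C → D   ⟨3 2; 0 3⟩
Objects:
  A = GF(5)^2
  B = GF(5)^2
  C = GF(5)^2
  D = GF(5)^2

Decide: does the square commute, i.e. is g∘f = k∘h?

Answer: DOES NOT COMMUTE

Work:
Path 1 = f;g:
  e0=[1,0] f→[4,1] g→[2,3]
  e1=[0,1] f→[1,1] g→[0,0]
  ⟦path⟧₁ = ⟨2 0; 3 0⟩
Path 2 = h;k:
  e0=[1,0] h→[2,3] k→[2,4]
  e1=[0,1] h→[4,4] k→[0,2]
  ⟦path⟧₂ = ⟨2 0; 4 2⟩
Equal? distinct morphisms ✗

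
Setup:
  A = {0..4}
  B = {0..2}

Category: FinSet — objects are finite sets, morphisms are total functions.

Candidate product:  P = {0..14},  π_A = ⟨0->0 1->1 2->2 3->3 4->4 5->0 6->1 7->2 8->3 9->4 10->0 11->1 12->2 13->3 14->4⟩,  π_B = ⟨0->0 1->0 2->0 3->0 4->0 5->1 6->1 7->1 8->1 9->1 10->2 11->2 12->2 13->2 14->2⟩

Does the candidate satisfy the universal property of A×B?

|A|·|B| = 5·3 = 15;  |P| = 15
Check the pairing map k ↦ (π_A(k), π_B(k)):
  0 -> (0,0)
  1 -> (1,0)
  2 -> (2,0)
  3 -> (3,0)
  4 -> (4,0)
  5 -> (0,1)
  6 -> (1,1)
  7 -> (2,1)
  8 -> (3,1)
  9 -> (4,1)
  10 -> (0,2)
  11 -> (1,2)
  12 -> (2,2)
  13 -> (3,2)
  14 -> (4,2)
distinct pairs in image: 15 / 15 needed
  → bijection onto A×B; projections well-typed.

Answer: VALID PRODUCT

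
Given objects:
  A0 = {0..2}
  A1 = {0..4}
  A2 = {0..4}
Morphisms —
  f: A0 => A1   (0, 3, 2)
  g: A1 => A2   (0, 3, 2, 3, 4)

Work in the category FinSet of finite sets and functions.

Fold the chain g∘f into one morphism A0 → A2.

Answer: (0, 3, 2)

Trace:
  0 f=>0 g=>0
  1 f=>3 g=>3
  2 f=>2 g=>2
result: (0, 3, 2)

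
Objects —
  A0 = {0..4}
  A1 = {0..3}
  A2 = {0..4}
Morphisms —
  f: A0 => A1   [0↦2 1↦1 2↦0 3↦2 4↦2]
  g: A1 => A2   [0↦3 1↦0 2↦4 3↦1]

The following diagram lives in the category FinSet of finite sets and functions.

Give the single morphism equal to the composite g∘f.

Answer: [0↦4 1↦0 2↦3 3↦4 4↦4]

Work:
  0 f=>2 g=>4
  1 f=>1 g=>0
  2 f=>0 g=>3
  3 f=>2 g=>4
  4 f=>2 g=>4
⟦path⟧: [0↦4 1↦0 2↦3 3↦4 4↦4]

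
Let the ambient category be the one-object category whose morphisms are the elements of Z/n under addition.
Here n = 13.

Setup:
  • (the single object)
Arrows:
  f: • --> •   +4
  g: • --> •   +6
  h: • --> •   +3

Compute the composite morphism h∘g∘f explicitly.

Answer: +0

Derivation:
  0 +4≡4 +6≡10 +3≡0  (mod 13)
composite: +0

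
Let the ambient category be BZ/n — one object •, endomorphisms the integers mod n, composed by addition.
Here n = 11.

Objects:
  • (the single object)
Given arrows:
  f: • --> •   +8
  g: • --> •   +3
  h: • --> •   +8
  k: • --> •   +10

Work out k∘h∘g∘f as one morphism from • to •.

  0 +8≡8 +3≡0 +8≡8 +10≡7  (mod 11)
⟦path⟧: +7

Answer: +7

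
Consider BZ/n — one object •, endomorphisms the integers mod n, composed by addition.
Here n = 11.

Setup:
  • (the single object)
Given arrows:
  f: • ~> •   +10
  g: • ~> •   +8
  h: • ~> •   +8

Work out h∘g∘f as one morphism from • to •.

Answer: +4

Trace:
  0 +10≡10 +8≡7 +8≡4  (mod 11)
result: +4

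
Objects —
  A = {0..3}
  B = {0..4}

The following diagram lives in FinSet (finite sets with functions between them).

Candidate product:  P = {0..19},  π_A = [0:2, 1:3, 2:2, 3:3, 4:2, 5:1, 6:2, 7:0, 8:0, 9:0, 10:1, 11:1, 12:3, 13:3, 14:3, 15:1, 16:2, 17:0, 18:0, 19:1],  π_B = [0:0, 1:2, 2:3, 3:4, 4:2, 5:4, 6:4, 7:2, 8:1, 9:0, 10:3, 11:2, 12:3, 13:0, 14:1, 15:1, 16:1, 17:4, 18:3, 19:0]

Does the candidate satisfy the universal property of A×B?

|A|·|B| = 4·5 = 20;  |P| = 20
Check the pairing map k ↦ (π_A(k), π_B(k)):
  0 : (2,0)
  1 : (3,2)
  2 : (2,3)
  3 : (3,4)
  4 : (2,2)
  5 : (1,4)
  6 : (2,4)
  7 : (0,2)
  8 : (0,1)
  9 : (0,0)
  10 : (1,3)
  11 : (1,2)
  12 : (3,3)
  13 : (3,0)
  14 : (3,1)
  15 : (1,1)
  16 : (2,1)
  17 : (0,4)
  18 : (0,3)
  19 : (1,0)
distinct pairs in image: 20 / 20 needed
  → bijection onto A×B; projections well-typed.

Answer: VALID PRODUCT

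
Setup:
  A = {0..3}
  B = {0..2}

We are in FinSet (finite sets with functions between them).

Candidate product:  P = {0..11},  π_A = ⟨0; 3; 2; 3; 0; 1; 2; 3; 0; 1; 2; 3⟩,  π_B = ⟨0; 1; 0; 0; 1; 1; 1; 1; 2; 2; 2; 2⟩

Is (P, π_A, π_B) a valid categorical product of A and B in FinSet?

Answer: NOT A VALID PRODUCT — duplicate pair at indices 7,1

Trace:
|A|·|B| = 4·3 = 12;  |P| = 12
Check the pairing map k ↦ (π_A(k), π_B(k)):
  0 -> (0,0)
  1 -> (3,1)
  2 -> (2,0)
  3 -> (3,0)
  4 -> (0,1)
  5 -> (1,1)
  6 -> (2,1)
  7 -> (3,1)  ✗ repeats pair of k=1
  8 -> (0,2)
  9 -> (1,2)
  10 -> (2,2)
  11 -> (3,2)
distinct pairs in image: 11 / 12 needed
  → (3,1) hit at k=1 and k=7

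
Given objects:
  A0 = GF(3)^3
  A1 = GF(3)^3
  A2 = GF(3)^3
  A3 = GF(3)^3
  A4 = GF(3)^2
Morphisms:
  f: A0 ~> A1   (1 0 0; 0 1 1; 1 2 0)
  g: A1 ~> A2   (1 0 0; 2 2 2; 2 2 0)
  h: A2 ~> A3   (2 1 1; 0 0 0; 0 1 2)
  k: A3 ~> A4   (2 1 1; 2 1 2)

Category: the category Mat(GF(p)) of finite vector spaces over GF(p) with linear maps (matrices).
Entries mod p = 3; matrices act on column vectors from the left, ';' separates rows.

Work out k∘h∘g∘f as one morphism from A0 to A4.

  e0=[1,0,0] f~>[1,0,1] g~>[1,1,2] h~>[2,0,2] k~>[0,2]
  e1=[0,1,0] f~>[0,1,2] g~>[0,0,2] h~>[2,0,1] k~>[2,0]
  e2=[0,0,1] f~>[0,1,0] g~>[0,2,2] h~>[1,0,0] k~>[2,2]
result: (0 2 2; 2 0 2)

Answer: (0 2 2; 2 0 2)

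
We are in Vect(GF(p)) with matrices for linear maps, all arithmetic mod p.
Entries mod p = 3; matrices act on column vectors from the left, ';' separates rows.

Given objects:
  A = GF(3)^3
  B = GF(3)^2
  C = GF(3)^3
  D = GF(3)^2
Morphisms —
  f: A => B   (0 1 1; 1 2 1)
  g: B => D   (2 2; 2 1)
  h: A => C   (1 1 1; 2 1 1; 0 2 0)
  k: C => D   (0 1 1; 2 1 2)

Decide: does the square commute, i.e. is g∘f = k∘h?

Path 1 = f;g:
  e0=(1,0,0) f=>(0,1) g=>(2,1)
  e1=(0,1,0) f=>(1,2) g=>(0,1)
  e2=(0,0,1) f=>(1,1) g=>(1,0)
  ⟦path⟧₁ = (2 0 1; 1 1 0)
Path 2 = h;k:
  e0=(1,0,0) h=>(1,2,0) k=>(2,1)
  e1=(0,1,0) h=>(1,1,2) k=>(0,1)
  e2=(0,0,1) h=>(1,1,0) k=>(1,0)
  ⟦path⟧₂ = (2 0 1; 1 1 0)
Equal? equal; square commutes

Answer: COMMUTES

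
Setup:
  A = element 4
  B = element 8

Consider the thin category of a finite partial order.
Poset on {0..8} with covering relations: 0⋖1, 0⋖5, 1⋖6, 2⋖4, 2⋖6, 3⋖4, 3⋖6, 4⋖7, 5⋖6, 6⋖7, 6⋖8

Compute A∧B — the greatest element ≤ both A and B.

{x : x<=A ∧ x<=B} = {2,3}  (A=4, B=8)
  maximal lower bounds 2 and 3 are incomparable: neither 2<=3 nor 3<=2
→ no greatest lower bound exists

Answer: NO MEET EXISTS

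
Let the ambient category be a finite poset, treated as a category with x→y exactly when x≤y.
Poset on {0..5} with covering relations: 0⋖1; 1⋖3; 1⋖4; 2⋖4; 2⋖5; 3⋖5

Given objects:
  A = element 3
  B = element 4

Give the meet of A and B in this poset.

Answer: A∧B = 1

Work:
Lower bounds of A=3 and B=4: {0,1}
  0 ⊑ 1
  1 ⊑ 1
glb = 1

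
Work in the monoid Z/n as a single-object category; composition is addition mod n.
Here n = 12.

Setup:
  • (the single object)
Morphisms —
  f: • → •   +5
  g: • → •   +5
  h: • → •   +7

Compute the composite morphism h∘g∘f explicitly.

Answer: +5

Trace:
  0 +5≡5 +5≡10 +7≡5  (mod 12)
result: +5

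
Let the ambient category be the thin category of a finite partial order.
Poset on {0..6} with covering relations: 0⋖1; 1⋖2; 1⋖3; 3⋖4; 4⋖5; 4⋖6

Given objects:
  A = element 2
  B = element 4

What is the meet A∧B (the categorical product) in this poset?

Common predecessors of 2,4: {0,1}
  0 ≤ 1
  1 ≤ 1
glb = 1

Answer: A∧B = 1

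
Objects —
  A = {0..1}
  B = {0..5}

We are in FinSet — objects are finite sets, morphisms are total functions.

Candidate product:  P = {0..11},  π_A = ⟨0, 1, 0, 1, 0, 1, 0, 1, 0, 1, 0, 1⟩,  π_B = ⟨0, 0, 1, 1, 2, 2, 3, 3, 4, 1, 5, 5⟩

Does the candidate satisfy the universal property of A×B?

Answer: NOT A VALID PRODUCT — duplicate pair at indices 3,9

Trace:
|A|·|B| = 2·6 = 12;  |P| = 12
Check the pairing map k ↦ (π_A(k), π_B(k)):
  0 : (0,0)
  1 : (1,0)
  2 : (0,1)
  3 : (1,1)
  4 : (0,2)
  5 : (1,2)
  6 : (0,3)
  7 : (1,3)
  8 : (0,4)
  9 : (1,1)  ✗ repeats pair of k=3
  10 : (0,5)
  11 : (1,5)
distinct pairs in image: 11 / 12 needed
  → (1,1) hit at k=3 and k=9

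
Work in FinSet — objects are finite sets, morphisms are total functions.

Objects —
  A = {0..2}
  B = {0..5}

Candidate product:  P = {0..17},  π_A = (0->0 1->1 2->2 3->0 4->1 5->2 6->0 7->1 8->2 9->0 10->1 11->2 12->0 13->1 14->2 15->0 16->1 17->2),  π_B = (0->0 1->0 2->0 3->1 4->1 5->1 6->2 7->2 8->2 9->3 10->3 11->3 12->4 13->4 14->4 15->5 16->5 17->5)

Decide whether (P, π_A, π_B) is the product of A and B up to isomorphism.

Answer: VALID PRODUCT

Work:
|A|·|B| = 3·6 = 18;  |P| = 18
Check the pairing map k ↦ (π_A(k), π_B(k)):
  0 -> (0,0)
  1 -> (1,0)
  2 -> (2,0)
  3 -> (0,1)
  4 -> (1,1)
  5 -> (2,1)
  6 -> (0,2)
  7 -> (1,2)
  8 -> (2,2)
  9 -> (0,3)
  10 -> (1,3)
  11 -> (2,3)
  12 -> (0,4)
  13 -> (1,4)
  14 -> (2,4)
  15 -> (0,5)
  16 -> (1,5)
  17 -> (2,5)
distinct pairs in image: 18 / 18 needed
  → bijection onto A×B; projections well-typed.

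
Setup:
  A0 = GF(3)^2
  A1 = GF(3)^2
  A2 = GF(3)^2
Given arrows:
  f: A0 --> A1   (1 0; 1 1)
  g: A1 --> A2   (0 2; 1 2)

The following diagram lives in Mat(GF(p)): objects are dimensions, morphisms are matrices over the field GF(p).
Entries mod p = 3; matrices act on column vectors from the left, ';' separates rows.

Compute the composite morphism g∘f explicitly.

  e0=(1,0) f-->(1,1) g-->(2,0)
  e1=(0,1) f-->(0,1) g-->(2,2)
result: (2 2; 0 2)

Answer: (2 2; 0 2)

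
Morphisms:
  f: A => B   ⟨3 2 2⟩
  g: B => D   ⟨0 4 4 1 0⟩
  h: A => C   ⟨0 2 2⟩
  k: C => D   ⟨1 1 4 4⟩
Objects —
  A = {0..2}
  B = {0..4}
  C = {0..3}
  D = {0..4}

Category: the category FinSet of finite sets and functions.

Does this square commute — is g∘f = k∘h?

Answer: COMMUTES

Trace:
1) trace f;g:
  0 f=>3 g=>1
  1 f=>2 g=>4
  2 f=>2 g=>4
  result₁ = ⟨1 4 4⟩
2) trace h;k:
  0 h=>0 k=>1
  1 h=>2 k=>4
  2 h=>2 k=>4
  result₂ = ⟨1 4 4⟩
Equal? equal; square commutes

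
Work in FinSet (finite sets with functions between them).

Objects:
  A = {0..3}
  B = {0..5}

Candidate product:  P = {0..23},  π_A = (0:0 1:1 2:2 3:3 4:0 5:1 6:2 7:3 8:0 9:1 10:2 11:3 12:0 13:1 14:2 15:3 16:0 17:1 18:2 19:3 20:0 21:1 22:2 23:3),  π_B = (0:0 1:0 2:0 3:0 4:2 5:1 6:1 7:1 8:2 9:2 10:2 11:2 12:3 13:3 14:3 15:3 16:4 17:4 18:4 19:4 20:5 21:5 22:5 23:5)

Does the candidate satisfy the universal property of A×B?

|A|·|B| = 4·6 = 24;  |P| = 24
Check the pairing map k ↦ (π_A(k), π_B(k)):
  0 : (0,0)
  1 : (1,0)
  2 : (2,0)
  3 : (3,0)
  4 : (0,2)
  5 : (1,1)
  6 : (2,1)
  7 : (3,1)
  8 : (0,2)  ✗ repeats pair of k=4
  9 : (1,2)
  10 : (2,2)
  11 : (3,2)
  12 : (0,3)
  13 : (1,3)
  14 : (2,3)
  15 : (3,3)
  16 : (0,4)
  17 : (1,4)
  18 : (2,4)
  19 : (3,4)
  20 : (0,5)
  21 : (1,5)
  22 : (2,5)
  23 : (3,5)
distinct pairs in image: 23 / 24 needed
  → (0,2) hit at k=4 and k=8

Answer: NOT A VALID PRODUCT — duplicate pair at indices 8,4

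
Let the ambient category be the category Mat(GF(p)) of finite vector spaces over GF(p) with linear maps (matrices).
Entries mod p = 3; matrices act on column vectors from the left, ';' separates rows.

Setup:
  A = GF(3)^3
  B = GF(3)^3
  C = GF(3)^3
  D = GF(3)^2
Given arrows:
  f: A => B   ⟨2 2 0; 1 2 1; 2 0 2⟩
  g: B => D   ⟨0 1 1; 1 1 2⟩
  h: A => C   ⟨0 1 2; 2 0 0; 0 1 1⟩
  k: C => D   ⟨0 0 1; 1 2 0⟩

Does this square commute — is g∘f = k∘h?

Path 1 = f;g:
  e0=⟨1,0,0⟩ f=>⟨2,1,2⟩ g=>⟨0,1⟩
  e1=⟨0,1,0⟩ f=>⟨2,2,0⟩ g=>⟨2,1⟩
  e2=⟨0,0,1⟩ f=>⟨0,1,2⟩ g=>⟨0,2⟩
  composite₁ = ⟨0 2 0; 1 1 2⟩
Path 2 = h;k:
  e0=⟨1,0,0⟩ h=>⟨0,2,0⟩ k=>⟨0,1⟩
  e1=⟨0,1,0⟩ h=>⟨1,0,1⟩ k=>⟨1,1⟩
  e2=⟨0,0,1⟩ h=>⟨2,0,1⟩ k=>⟨1,2⟩
  composite₂ = ⟨0 1 1; 1 1 2⟩
Equal? differ; not commutative

Answer: DOES NOT COMMUTE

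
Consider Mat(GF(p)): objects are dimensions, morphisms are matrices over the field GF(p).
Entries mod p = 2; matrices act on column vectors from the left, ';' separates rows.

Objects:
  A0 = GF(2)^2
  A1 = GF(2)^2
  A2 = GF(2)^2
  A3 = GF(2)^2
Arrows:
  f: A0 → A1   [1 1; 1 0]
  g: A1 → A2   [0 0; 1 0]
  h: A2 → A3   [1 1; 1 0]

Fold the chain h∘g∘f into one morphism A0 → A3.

  e0=(1,0) f→(1,1) g→(0,1) h→(1,0)
  e1=(0,1) f→(1,0) g→(0,1) h→(1,0)
composite: [1 1; 0 0]

Answer: [1 1; 0 0]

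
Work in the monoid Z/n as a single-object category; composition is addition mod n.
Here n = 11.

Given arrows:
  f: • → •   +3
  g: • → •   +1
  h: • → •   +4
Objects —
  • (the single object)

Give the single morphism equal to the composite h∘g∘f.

Answer: +8

Trace:
  0 +3≡3 +1≡4 +4≡8  (mod 11)
composite: +8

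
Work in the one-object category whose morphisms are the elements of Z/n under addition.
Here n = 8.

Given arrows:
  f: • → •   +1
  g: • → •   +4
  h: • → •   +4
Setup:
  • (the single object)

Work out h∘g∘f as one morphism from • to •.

Answer: +1

Trace:
  0 +1≡1 +4≡5 +4≡1  (mod 8)
result: +1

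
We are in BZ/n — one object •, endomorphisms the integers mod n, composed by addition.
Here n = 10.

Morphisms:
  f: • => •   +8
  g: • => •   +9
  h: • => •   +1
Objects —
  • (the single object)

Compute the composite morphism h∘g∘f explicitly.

  0 +8≡8 +9≡7 +1≡8  (mod 10)
composite: +8

Answer: +8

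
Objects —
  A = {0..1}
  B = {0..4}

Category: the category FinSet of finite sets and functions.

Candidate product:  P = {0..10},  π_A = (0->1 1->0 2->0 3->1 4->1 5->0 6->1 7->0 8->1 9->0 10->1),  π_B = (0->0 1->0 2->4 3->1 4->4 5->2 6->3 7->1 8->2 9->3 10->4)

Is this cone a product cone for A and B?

Answer: NOT A VALID PRODUCT — |P|=11 ≠ |A|·|B|=10

Trace:
|A|·|B| = 2·5 = 10;  |P| = 11
  → cardinalities differ; no bijection possible.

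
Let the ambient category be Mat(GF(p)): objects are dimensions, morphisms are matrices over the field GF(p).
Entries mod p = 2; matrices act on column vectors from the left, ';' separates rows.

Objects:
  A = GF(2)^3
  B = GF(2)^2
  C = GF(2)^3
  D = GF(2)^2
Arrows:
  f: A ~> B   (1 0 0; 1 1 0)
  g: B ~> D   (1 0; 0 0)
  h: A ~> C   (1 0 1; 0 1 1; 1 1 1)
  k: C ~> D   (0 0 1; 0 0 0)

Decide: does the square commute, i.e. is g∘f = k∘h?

Path 1 = f;g:
  e0=(1,0,0) f~>(1,1) g~>(1,0)
  e1=(0,1,0) f~>(0,1) g~>(0,0)
  e2=(0,0,1) f~>(0,0) g~>(0,0)
  composite₁ = (1 0 0; 0 0 0)
Path 2 = h;k:
  e0=(1,0,0) h~>(1,0,1) k~>(1,0)
  e1=(0,1,0) h~>(0,1,1) k~>(1,0)
  e2=(0,0,1) h~>(1,1,1) k~>(1,0)
  composite₂ = (1 1 1; 0 0 0)
Equal? distinct morphisms ✗

Answer: DOES NOT COMMUTE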